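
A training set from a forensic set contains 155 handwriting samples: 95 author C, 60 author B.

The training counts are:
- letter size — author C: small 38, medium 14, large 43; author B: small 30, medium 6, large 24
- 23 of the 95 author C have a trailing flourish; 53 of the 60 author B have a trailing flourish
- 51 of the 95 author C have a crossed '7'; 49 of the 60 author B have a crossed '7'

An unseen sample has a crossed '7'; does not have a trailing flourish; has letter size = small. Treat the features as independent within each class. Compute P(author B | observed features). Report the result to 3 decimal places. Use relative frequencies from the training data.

author C: (95/155) × (38/95) × (72/95) × (51/95) ≈ 0.0997487
author B: (60/155) × (30/60) × (7/60) × (49/60) ≈ 0.0184409
P(author B | x) = 0.0184409 / 0.1181896 ≈ 0.156

0.156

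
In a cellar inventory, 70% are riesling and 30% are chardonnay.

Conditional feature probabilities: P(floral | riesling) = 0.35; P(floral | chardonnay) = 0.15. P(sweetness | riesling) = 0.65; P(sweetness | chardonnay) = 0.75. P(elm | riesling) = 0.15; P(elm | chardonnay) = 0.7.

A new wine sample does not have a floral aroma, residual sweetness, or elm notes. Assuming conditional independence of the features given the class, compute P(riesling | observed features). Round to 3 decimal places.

riesling: 0.7 × (1−0.35) × (1−0.65) × (1−0.15) = 0.1353625
chardonnay: 0.3 × (1−0.15) × (1−0.75) × (1−0.7) = 0.019125
P(riesling | x) = 0.1353625 / 0.1544875 ≈ 0.876

0.876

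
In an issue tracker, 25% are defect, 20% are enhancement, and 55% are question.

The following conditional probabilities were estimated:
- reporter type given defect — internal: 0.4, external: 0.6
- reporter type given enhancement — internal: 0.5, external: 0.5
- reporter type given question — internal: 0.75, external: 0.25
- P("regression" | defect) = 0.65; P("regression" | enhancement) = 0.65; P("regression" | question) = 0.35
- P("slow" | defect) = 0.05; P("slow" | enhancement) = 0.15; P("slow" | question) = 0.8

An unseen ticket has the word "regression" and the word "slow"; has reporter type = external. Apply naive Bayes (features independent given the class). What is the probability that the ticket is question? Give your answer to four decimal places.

0.7247

defect: 0.25 × 0.6 × 0.65 × 0.05 = 0.004875
enhancement: 0.2 × 0.5 × 0.65 × 0.15 = 0.00975
question: 0.55 × 0.25 × 0.35 × 0.8 = 0.0385
P(question | x) = 0.0385 / 0.053125 ≈ 0.7247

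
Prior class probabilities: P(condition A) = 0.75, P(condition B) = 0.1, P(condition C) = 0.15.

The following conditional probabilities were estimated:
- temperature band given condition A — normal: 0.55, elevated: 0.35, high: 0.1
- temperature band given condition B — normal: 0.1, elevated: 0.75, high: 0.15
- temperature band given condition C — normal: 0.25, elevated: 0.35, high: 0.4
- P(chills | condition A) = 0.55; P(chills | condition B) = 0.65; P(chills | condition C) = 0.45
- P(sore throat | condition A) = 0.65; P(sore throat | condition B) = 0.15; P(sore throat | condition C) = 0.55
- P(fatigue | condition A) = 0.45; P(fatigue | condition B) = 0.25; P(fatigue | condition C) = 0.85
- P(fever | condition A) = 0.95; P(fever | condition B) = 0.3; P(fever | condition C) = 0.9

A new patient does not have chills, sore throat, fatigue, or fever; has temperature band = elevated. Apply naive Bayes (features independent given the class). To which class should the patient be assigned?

condition B

condition A: 0.75 × 0.35 × (1−0.55) × (1−0.65) × (1−0.45) × (1−0.95) = 0.001136953125
condition B: 0.1 × 0.75 × (1−0.65) × (1−0.15) × (1−0.25) × (1−0.3) = 0.0117140625
condition C: 0.15 × 0.35 × (1−0.45) × (1−0.55) × (1−0.85) × (1−0.9) = 0.00019490625
Highest score → condition B.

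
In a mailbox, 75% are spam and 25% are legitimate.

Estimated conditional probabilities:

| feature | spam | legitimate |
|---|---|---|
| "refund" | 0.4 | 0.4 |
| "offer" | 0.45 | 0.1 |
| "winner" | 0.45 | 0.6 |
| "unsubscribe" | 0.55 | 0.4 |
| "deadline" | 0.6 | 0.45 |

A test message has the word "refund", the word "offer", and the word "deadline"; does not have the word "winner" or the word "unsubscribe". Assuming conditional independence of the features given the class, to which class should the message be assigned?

spam: 0.75 × 0.4 × 0.45 × (1−0.45) × (1−0.55) × 0.6 = 0.0200475
legitimate: 0.25 × 0.4 × 0.1 × (1−0.6) × (1−0.4) × 0.45 = 0.00108
Highest score → spam.

spam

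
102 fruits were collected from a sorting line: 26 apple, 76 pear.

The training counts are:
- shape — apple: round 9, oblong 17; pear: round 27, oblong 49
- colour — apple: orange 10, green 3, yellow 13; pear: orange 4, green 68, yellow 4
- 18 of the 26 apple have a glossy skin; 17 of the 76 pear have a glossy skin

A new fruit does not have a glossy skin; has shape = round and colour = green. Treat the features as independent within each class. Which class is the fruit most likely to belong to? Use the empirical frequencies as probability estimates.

pear

apple: (26/102) × (9/26) × (3/26) × (8/26) ≈ 0.00313261
pear: (76/102) × (27/76) × (68/76) × (59/76) ≈ 0.183864
Highest score → pear.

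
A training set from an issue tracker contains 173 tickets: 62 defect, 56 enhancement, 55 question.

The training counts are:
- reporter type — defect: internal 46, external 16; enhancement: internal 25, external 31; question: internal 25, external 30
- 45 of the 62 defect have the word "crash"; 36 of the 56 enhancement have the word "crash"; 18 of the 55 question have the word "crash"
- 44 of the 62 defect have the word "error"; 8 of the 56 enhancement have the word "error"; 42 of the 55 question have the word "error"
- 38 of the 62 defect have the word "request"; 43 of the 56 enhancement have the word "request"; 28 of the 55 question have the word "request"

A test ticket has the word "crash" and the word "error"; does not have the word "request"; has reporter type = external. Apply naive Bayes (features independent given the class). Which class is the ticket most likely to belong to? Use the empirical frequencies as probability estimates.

defect: (62/173) × (16/62) × (45/62) × (44/62) × (24/62) ≈ 0.0184406
enhancement: (56/173) × (31/56) × (36/56) × (8/56) × (13/56) ≈ 0.00382021
question: (55/173) × (30/55) × (18/55) × (42/55) × (27/55) ≈ 0.0212752
Highest score → question.

question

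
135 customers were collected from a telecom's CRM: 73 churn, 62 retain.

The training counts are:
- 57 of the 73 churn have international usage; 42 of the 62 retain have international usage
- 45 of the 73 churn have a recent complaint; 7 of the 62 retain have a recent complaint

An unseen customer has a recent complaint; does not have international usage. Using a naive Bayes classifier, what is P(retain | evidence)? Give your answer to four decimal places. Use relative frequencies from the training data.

0.1863

churn: (73/135) × (16/73) × (45/73) ≈ 0.0730594
retain: (62/135) × (20/62) × (7/62) ≈ 0.0167264
P(retain | x) = 0.0167264 / 0.0897858 ≈ 0.1863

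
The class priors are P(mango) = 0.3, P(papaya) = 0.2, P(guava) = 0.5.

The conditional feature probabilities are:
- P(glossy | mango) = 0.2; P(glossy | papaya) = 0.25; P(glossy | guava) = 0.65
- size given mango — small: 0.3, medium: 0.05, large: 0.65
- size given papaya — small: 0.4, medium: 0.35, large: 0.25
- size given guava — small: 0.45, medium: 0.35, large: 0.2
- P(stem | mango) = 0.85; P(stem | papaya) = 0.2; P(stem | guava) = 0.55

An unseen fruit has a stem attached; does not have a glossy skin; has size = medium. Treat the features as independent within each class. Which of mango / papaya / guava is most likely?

mango: 0.3 × (1−0.2) × 0.05 × 0.85 = 0.0102
papaya: 0.2 × (1−0.25) × 0.35 × 0.2 = 0.0105
guava: 0.5 × (1−0.65) × 0.35 × 0.55 = 0.0336875
Highest score → guava.

guava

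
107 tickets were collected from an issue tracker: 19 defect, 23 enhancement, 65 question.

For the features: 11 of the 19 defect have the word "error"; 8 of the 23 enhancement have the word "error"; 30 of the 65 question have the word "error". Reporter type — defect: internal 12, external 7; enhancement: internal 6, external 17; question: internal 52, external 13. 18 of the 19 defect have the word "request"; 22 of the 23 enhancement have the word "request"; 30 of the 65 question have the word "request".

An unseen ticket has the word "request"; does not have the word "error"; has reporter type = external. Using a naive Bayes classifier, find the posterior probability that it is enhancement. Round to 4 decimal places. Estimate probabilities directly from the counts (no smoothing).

0.6378

defect: (19/107) × (8/19) × (7/19) × (18/19) ≈ 0.0260957
enhancement: (23/107) × (15/23) × (17/23) × (22/23) ≈ 0.0991114
question: (65/107) × (35/65) × (13/65) × (30/65) ≈ 0.0301941
P(enhancement | x) = 0.0991114 / 0.1554012 ≈ 0.6378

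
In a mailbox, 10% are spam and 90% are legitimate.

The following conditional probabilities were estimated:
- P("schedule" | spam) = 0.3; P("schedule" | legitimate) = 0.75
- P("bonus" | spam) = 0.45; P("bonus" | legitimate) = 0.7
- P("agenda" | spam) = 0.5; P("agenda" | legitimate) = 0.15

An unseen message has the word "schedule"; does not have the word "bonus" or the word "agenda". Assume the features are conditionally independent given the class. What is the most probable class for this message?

legitimate

spam: 0.1 × 0.3 × (1−0.45) × (1−0.5) = 0.00825
legitimate: 0.9 × 0.75 × (1−0.7) × (1−0.15) = 0.172125
Highest score → legitimate.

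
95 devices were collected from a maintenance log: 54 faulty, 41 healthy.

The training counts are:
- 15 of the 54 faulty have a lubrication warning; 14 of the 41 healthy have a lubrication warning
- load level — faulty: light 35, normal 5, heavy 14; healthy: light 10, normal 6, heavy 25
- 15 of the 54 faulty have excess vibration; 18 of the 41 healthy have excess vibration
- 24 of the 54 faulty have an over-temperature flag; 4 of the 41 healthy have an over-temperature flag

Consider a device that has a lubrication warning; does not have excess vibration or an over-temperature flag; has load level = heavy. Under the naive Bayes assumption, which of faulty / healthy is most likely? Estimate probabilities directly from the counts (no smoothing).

faulty: (54/95) × (15/54) × (14/54) × (39/54) × (30/54) ≈ 0.0164248
healthy: (41/95) × (14/41) × (25/41) × (23/41) × (37/41) ≈ 0.0454907
Highest score → healthy.

healthy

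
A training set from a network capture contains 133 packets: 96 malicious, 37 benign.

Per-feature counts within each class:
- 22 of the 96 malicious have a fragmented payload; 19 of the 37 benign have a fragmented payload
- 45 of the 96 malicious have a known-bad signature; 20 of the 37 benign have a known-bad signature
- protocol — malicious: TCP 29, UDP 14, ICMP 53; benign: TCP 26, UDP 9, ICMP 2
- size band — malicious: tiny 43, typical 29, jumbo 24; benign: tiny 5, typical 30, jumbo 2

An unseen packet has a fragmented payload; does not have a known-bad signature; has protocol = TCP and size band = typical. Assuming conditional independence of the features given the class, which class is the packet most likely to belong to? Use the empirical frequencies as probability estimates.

benign

malicious: (96/133) × (22/96) × (51/96) × (29/96) × (29/96) ≈ 0.00801906
benign: (37/133) × (19/37) × (17/37) × (26/37) × (30/37) ≈ 0.0373973
Highest score → benign.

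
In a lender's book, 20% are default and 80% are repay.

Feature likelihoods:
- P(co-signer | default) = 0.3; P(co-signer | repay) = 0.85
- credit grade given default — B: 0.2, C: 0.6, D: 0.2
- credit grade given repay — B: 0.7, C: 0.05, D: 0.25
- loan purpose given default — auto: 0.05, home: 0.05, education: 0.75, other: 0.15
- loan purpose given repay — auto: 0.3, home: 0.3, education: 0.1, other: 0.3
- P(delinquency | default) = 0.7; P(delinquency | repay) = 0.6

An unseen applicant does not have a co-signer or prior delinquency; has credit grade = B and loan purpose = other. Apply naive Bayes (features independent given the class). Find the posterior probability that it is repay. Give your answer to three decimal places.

default: 0.2 × (1−0.3) × 0.2 × 0.15 × (1−0.7) = 0.00126
repay: 0.8 × (1−0.85) × 0.7 × 0.3 × (1−0.6) = 0.01008
P(repay | x) = 0.01008 / 0.01134 ≈ 0.889

0.889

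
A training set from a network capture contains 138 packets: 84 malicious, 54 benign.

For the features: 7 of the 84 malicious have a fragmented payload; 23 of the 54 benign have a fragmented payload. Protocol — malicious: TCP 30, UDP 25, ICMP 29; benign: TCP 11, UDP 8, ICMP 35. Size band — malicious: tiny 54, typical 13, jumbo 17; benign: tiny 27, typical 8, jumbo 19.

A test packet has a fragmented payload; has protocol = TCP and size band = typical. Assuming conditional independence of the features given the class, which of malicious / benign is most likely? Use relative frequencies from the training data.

benign

malicious: (84/138) × (7/84) × (30/84) × (13/84) ≈ 0.00280366
benign: (54/138) × (23/54) × (11/54) × (8/54) ≈ 0.00502972
Highest score → benign.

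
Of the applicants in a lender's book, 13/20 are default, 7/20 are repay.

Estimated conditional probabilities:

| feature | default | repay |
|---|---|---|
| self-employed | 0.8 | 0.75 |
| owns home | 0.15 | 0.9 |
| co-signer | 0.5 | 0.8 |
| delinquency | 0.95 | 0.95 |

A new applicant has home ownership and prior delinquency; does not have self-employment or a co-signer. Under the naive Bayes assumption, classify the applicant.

repay

default: 0.65 × (1−0.8) × 0.15 × (1−0.5) × 0.95 = 0.0092625
repay: 0.35 × (1−0.75) × 0.9 × (1−0.8) × 0.95 = 0.0149625
Highest score → repay.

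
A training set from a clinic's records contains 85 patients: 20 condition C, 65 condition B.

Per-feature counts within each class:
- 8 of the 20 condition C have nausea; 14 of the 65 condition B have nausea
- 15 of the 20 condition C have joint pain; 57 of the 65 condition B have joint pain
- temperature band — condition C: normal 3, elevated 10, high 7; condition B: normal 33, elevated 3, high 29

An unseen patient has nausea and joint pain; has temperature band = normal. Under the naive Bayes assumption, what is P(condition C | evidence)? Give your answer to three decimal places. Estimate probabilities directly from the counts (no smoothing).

condition C: (20/85) × (8/20) × (15/20) × (3/20) ≈ 0.0105882
condition B: (65/85) × (14/65) × (57/65) × (33/65) ≈ 0.0733282
P(condition C | x) = 0.0105882 / 0.0839164 ≈ 0.126

0.126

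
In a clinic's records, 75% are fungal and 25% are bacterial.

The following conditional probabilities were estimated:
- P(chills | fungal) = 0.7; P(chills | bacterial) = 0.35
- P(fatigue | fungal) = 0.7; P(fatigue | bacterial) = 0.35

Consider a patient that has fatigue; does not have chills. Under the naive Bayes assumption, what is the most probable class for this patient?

fungal

fungal: 0.75 × (1−0.7) × 0.7 = 0.1575
bacterial: 0.25 × (1−0.35) × 0.35 = 0.056875
Highest score → fungal.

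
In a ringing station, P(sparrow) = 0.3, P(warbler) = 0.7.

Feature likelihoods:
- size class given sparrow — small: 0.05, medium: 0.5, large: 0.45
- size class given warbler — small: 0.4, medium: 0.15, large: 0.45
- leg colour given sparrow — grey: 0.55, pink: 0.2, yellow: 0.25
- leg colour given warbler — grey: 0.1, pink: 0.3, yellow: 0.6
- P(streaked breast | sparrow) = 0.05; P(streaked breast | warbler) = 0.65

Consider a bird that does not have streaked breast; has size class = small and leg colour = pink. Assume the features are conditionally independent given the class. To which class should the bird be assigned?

warbler

sparrow: 0.3 × 0.05 × 0.2 × (1−0.05) = 0.00285
warbler: 0.7 × 0.4 × 0.3 × (1−0.65) = 0.0294
Highest score → warbler.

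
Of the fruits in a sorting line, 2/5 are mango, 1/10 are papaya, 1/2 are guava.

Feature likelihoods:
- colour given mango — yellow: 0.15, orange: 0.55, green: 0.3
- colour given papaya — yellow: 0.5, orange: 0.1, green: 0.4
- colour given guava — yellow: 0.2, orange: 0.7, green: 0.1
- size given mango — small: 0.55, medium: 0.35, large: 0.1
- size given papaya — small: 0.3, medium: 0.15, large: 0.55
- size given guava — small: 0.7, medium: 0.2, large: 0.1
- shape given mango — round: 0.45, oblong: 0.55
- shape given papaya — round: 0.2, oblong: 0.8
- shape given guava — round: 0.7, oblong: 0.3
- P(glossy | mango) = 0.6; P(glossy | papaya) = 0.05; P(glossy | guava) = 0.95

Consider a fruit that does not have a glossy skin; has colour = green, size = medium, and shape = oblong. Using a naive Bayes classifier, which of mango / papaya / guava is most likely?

mango: 0.4 × 0.3 × 0.35 × 0.55 × (1−0.6) = 0.00924
papaya: 0.1 × 0.4 × 0.15 × 0.8 × (1−0.05) = 0.00456
guava: 0.5 × 0.1 × 0.2 × 0.3 × (1−0.95) = 0.00015
Highest score → mango.

mango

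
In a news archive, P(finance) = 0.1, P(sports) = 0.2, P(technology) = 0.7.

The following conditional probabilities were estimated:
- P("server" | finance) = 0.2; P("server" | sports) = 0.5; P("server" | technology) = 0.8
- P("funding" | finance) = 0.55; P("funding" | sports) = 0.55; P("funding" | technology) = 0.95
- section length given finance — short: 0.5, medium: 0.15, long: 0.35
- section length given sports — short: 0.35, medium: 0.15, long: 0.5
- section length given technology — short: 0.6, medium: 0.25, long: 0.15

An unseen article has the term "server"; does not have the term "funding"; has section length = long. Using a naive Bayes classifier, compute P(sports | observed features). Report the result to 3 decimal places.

finance: 0.1 × 0.2 × (1−0.55) × 0.35 = 0.00315
sports: 0.2 × 0.5 × (1−0.55) × 0.5 = 0.0225
technology: 0.7 × 0.8 × (1−0.95) × 0.15 = 0.0042
P(sports | x) = 0.0225 / 0.02985 ≈ 0.754

0.754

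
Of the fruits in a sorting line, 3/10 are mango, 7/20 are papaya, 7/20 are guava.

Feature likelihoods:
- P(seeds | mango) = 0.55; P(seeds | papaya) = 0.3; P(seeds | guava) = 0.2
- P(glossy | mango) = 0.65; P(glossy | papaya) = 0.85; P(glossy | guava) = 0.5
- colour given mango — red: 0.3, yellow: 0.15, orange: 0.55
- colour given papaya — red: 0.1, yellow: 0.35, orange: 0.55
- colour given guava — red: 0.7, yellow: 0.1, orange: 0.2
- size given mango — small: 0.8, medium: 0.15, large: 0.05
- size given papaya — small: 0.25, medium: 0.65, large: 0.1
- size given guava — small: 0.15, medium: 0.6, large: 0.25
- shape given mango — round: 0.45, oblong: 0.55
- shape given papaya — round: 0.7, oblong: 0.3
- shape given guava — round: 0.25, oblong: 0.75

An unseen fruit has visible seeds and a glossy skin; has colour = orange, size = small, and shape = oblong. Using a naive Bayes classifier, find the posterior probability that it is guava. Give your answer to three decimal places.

0.026

mango: 0.3 × 0.55 × 0.65 × 0.55 × 0.8 × 0.55 = 0.0259545
papaya: 0.35 × 0.3 × 0.85 × 0.55 × 0.25 × 0.3 = 0.0036815625
guava: 0.35 × 0.2 × 0.5 × 0.2 × 0.15 × 0.75 = 0.0007875
P(guava | x) = 0.0007875 / 0.0304235625 ≈ 0.026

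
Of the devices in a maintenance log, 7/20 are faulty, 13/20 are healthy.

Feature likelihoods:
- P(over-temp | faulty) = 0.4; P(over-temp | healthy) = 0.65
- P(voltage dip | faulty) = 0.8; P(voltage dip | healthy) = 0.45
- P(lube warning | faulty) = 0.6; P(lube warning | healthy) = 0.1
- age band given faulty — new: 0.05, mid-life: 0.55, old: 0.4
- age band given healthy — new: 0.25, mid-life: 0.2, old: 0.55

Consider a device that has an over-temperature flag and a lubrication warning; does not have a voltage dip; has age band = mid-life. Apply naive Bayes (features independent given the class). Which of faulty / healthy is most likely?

faulty: 0.35 × 0.4 × (1−0.8) × 0.6 × 0.55 = 0.00924
healthy: 0.65 × 0.65 × (1−0.45) × 0.1 × 0.2 = 0.0046475
Highest score → faulty.

faulty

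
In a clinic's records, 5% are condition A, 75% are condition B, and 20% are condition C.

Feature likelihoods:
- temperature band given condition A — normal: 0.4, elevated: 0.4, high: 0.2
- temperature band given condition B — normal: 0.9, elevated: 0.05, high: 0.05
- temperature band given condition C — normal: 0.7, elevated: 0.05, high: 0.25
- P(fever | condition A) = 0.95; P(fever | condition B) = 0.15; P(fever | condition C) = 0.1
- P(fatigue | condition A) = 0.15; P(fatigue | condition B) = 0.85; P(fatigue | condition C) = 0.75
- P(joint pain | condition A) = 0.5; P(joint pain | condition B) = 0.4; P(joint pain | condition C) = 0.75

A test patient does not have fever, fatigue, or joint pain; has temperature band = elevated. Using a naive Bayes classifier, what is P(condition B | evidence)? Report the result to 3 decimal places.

condition A: 0.05 × 0.4 × (1−0.95) × (1−0.15) × (1−0.5) = 0.000425
condition B: 0.75 × 0.05 × (1−0.15) × (1−0.85) × (1−0.4) = 0.00286875
condition C: 0.2 × 0.05 × (1−0.1) × (1−0.75) × (1−0.75) = 0.0005625
P(condition B | x) = 0.00286875 / 0.00385625 ≈ 0.744

0.744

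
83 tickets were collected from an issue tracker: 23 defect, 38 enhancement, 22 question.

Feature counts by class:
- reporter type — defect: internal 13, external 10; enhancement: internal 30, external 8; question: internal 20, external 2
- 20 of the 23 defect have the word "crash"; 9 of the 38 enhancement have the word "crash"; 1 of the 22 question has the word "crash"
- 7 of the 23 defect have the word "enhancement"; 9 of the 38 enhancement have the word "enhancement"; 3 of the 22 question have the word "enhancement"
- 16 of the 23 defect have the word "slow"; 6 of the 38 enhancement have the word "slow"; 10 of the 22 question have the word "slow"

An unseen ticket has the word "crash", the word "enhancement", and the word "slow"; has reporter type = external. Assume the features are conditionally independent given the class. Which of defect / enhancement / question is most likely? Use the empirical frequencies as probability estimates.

defect: (23/83) × (10/23) × (20/23) × (7/23) × (16/23) ≈ 0.0221813
enhancement: (38/83) × (8/38) × (9/38) × (9/38) × (6/38) ≈ 0.000853684
question: (22/83) × (2/22) × (1/22) × (3/22) × (10/22) ≈ 0.0000678899
Highest score → defect.

defect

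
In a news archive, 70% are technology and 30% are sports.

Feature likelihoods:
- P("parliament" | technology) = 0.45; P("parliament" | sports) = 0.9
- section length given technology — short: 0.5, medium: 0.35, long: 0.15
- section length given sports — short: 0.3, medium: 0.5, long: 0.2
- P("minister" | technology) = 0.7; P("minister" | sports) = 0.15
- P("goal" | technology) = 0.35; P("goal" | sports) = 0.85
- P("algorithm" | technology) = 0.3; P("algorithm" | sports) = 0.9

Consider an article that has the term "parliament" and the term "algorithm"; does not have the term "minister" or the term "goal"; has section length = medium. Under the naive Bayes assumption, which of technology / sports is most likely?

sports

technology: 0.7 × 0.45 × 0.35 × (1−0.7) × (1−0.35) × 0.3 = 0.006449625
sports: 0.3 × 0.9 × 0.5 × (1−0.15) × (1−0.85) × 0.9 = 0.01549125
Highest score → sports.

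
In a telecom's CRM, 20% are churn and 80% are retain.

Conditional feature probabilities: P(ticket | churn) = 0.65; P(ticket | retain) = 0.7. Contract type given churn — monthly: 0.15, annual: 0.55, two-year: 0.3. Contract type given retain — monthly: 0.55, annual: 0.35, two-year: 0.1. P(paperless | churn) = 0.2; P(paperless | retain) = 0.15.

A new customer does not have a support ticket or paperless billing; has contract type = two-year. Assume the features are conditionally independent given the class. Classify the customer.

churn: 0.2 × (1−0.65) × 0.3 × (1−0.2) = 0.0168
retain: 0.8 × (1−0.7) × 0.1 × (1−0.15) = 0.0204
Highest score → retain.

retain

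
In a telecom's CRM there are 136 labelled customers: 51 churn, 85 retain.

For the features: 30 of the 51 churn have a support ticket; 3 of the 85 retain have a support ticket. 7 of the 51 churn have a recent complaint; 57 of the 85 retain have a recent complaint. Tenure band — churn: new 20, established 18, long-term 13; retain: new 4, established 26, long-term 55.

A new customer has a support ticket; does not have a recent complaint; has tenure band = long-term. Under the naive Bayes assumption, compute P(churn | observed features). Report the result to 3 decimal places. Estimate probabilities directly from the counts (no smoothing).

churn: (51/136) × (30/51) × (44/51) × (13/51) ≈ 0.0485108
retain: (85/136) × (3/85) × (28/85) × (55/85) ≈ 0.00470181
P(churn | x) = 0.0485108 / 0.05321261 ≈ 0.912

0.912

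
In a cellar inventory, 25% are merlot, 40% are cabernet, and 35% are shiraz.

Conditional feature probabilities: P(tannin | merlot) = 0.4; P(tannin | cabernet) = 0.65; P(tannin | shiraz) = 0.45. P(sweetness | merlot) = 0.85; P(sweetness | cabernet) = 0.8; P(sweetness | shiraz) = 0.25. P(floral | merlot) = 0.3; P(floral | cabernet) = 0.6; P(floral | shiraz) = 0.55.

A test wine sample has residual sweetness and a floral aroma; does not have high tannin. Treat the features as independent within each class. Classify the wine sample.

merlot: 0.25 × (1−0.4) × 0.85 × 0.3 = 0.03825
cabernet: 0.4 × (1−0.65) × 0.8 × 0.6 = 0.0672
shiraz: 0.35 × (1−0.45) × 0.25 × 0.55 = 0.02646875
Highest score → cabernet.

cabernet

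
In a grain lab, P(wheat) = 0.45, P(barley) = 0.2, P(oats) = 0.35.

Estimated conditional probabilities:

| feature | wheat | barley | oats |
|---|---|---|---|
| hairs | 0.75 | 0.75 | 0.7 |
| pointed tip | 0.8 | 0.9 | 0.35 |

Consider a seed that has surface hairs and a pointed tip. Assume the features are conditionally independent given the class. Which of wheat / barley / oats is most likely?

wheat: 0.45 × 0.75 × 0.8 = 0.27
barley: 0.2 × 0.75 × 0.9 = 0.135
oats: 0.35 × 0.7 × 0.35 = 0.08575
Highest score → wheat.

wheat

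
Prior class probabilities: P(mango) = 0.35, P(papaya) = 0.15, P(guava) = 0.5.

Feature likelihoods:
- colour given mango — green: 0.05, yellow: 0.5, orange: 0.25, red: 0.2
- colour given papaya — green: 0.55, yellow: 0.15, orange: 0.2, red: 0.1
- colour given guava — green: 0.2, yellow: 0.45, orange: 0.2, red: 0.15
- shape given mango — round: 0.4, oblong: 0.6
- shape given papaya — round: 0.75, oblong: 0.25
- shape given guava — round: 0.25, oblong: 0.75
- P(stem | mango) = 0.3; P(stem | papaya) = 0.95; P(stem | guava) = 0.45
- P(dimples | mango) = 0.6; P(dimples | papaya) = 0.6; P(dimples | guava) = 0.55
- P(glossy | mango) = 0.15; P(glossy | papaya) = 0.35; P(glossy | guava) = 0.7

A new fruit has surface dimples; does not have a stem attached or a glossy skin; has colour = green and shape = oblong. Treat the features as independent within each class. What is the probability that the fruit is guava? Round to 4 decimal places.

0.6212

mango: 0.35 × 0.05 × 0.6 × (1−0.3) × 0.6 × (1−0.15) = 0.0037485
papaya: 0.15 × 0.55 × 0.25 × (1−0.95) × 0.6 × (1−0.35) = 0.0004021875
guava: 0.5 × 0.2 × 0.75 × (1−0.45) × 0.55 × (1−0.7) = 0.00680625
P(guava | x) = 0.00680625 / 0.0109569375 ≈ 0.6212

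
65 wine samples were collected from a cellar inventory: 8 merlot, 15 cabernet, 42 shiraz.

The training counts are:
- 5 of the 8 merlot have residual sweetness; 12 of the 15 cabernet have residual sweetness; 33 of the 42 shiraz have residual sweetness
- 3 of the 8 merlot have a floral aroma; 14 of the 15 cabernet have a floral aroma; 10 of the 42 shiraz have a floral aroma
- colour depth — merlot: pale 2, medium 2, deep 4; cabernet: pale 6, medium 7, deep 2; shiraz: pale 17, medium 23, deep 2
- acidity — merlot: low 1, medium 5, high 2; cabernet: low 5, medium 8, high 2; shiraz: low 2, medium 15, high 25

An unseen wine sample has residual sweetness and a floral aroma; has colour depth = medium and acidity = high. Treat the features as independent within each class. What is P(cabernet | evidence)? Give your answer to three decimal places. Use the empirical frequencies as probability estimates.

0.206

merlot: (8/65) × (5/8) × (3/8) × (2/8) × (2/8) ≈ 0.00180288
cabernet: (15/65) × (12/15) × (14/15) × (7/15) × (2/15) ≈ 0.0107214
shiraz: (42/65) × (33/42) × (10/42) × (23/42) × (25/42) ≈ 0.0394022
P(cabernet | x) = 0.0107214 / 0.05192648 ≈ 0.206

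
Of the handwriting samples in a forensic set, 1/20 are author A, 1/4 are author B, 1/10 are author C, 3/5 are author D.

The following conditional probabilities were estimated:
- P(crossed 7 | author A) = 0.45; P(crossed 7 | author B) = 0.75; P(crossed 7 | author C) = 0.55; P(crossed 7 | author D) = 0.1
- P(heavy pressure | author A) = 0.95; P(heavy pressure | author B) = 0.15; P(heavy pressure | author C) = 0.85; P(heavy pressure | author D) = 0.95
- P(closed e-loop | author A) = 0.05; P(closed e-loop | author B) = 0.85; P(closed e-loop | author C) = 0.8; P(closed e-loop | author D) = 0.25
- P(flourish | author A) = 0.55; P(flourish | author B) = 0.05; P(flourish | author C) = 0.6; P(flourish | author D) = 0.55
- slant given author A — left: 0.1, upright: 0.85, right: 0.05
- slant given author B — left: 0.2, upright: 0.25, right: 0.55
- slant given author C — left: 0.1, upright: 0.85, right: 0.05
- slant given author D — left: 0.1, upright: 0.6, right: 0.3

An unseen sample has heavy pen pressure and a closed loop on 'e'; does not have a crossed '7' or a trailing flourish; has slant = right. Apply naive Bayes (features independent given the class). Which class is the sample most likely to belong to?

author A: 0.05 × (1−0.45) × 0.95 × 0.05 × (1−0.55) × 0.05 = 0.000029390625
author B: 0.25 × (1−0.75) × 0.15 × 0.85 × (1−0.05) × 0.55 = 0.004163671875
author C: 0.1 × (1−0.55) × 0.85 × 0.8 × (1−0.6) × 0.05 = 0.000612
author D: 0.6 × (1−0.1) × 0.95 × 0.25 × (1−0.55) × 0.3 = 0.01731375
Highest score → author D.

author D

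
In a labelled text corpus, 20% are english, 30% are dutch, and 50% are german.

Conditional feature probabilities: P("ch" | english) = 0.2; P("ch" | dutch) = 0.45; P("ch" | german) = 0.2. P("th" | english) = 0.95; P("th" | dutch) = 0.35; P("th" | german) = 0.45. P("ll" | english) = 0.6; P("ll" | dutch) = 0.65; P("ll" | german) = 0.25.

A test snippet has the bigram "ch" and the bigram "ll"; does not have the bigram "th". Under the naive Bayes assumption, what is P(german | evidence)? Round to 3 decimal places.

0.191

english: 0.2 × 0.2 × (1−0.95) × 0.6 = 0.0012
dutch: 0.3 × 0.45 × (1−0.35) × 0.65 = 0.0570375
german: 0.5 × 0.2 × (1−0.45) × 0.25 = 0.01375
P(german | x) = 0.01375 / 0.0719875 ≈ 0.191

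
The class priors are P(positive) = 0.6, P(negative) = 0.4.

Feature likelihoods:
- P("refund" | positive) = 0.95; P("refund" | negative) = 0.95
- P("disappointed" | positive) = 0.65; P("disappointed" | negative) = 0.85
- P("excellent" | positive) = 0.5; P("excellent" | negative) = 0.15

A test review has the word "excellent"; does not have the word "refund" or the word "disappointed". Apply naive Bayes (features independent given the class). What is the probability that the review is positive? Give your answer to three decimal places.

positive: 0.6 × (1−0.95) × (1−0.65) × 0.5 = 0.00525
negative: 0.4 × (1−0.95) × (1−0.85) × 0.15 = 0.00045
P(positive | x) = 0.00525 / 0.0057 ≈ 0.921

0.921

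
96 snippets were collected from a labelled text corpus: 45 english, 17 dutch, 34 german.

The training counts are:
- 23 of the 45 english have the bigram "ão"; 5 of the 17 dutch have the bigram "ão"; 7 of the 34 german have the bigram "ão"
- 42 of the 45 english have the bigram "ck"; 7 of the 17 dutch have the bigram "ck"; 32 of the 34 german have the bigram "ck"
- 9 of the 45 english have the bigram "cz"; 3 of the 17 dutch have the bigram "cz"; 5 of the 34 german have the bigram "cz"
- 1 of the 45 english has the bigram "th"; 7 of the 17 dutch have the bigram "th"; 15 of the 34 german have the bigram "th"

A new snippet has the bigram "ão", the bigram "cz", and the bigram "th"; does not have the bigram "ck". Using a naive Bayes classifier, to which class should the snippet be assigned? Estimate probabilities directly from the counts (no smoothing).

dutch

english: (45/96) × (23/45) × (3/45) × (9/45) × (1/45) ≈ 0.0000709877
dutch: (17/96) × (5/17) × (10/17) × (3/17) × (7/17) ≈ 0.00222624
german: (34/96) × (7/34) × (2/34) × (5/34) × (15/34) ≈ 0.00027828
Highest score → dutch.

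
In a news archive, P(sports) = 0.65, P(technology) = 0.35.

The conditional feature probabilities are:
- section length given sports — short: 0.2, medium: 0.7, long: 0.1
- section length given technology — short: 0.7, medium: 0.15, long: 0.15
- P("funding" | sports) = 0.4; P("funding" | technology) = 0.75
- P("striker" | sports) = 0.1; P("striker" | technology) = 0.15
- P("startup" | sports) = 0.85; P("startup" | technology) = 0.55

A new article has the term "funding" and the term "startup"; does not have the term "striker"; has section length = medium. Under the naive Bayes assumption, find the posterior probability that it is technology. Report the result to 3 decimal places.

0.117

sports: 0.65 × 0.7 × 0.4 × (1−0.1) × 0.85 = 0.13923
technology: 0.35 × 0.15 × 0.75 × (1−0.15) × 0.55 = 0.0184078125
P(technology | x) = 0.0184078125 / 0.1576378125 ≈ 0.117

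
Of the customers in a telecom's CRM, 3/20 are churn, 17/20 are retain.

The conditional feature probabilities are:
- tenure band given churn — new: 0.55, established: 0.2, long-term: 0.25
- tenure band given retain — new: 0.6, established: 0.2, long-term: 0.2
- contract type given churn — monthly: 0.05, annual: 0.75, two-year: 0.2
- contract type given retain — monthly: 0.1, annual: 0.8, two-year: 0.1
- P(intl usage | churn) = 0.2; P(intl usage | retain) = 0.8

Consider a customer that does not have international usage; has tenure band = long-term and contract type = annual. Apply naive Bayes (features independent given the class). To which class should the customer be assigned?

churn: 0.15 × 0.25 × 0.75 × (1−0.2) = 0.0225
retain: 0.85 × 0.2 × 0.8 × (1−0.8) = 0.0272
Highest score → retain.

retain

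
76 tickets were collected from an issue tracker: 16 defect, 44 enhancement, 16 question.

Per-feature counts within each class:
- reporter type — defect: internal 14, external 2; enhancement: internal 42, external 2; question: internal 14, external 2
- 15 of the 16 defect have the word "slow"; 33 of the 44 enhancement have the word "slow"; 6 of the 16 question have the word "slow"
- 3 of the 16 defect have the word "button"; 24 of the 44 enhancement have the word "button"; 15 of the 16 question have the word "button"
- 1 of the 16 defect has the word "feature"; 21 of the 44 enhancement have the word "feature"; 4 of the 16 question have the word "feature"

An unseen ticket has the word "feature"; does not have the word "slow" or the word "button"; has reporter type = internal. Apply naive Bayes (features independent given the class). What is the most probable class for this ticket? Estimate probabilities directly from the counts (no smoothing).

defect: (16/76) × (14/16) × (1/16) × (13/16) × (1/16) ≈ 0.000584653
enhancement: (44/76) × (42/44) × (11/44) × (20/44) × (21/44) ≈ 0.0299723
question: (16/76) × (14/16) × (10/16) × (1/16) × (4/16) ≈ 0.00179893
Highest score → enhancement.

enhancement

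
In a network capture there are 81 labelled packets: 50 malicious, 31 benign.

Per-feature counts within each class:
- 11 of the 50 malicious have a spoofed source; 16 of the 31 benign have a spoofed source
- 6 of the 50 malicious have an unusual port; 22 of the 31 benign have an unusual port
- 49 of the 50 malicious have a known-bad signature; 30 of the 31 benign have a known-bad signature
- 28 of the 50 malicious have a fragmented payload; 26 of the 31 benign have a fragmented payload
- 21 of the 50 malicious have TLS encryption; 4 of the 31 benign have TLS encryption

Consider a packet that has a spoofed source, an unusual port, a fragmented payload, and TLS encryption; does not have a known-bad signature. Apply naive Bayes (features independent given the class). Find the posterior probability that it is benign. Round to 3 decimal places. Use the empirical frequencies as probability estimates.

malicious: (50/81) × (11/50) × (6/50) × (1/50) × (28/50) × (21/50) ≈ 0.0000766578
benign: (31/81) × (16/31) × (22/31) × (1/31) × (26/31) × (4/31) ≈ 0.000489378
P(benign | x) = 0.000489378 / 0.0005660358 ≈ 0.865

0.865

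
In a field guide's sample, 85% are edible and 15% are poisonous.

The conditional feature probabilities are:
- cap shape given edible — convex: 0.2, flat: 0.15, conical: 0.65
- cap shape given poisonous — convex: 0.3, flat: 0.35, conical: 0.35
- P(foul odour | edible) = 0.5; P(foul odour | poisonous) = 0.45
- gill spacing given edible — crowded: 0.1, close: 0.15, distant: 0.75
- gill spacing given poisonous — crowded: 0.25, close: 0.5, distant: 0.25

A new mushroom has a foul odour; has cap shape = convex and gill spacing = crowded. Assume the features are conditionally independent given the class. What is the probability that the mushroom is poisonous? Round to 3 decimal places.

0.373

edible: 0.85 × 0.2 × 0.5 × 0.1 = 0.0085
poisonous: 0.15 × 0.3 × 0.45 × 0.25 = 0.0050625
P(poisonous | x) = 0.0050625 / 0.0135625 ≈ 0.373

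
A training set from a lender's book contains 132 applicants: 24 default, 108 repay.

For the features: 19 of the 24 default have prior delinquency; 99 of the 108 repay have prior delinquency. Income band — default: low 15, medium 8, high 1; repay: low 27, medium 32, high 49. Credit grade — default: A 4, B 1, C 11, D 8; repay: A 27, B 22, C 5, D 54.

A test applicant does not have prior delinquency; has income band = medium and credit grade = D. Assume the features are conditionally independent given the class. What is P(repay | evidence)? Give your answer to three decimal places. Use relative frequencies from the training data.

default: (24/132) × (5/24) × (8/24) × (8/24) ≈ 0.00420875
repay: (108/132) × (9/108) × (32/108) × (54/108) ≈ 0.010101
P(repay | x) = 0.010101 / 0.01430975 ≈ 0.706

0.706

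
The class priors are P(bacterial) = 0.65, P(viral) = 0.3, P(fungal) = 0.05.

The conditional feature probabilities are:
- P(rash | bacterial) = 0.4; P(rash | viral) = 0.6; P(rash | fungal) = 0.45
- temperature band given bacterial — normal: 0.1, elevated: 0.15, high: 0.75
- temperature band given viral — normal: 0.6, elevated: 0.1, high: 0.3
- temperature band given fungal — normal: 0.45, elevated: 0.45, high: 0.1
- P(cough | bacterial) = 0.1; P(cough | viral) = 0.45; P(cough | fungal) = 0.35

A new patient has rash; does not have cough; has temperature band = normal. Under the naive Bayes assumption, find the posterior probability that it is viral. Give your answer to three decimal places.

bacterial: 0.65 × 0.4 × 0.1 × (1−0.1) = 0.0234
viral: 0.3 × 0.6 × 0.6 × (1−0.45) = 0.0594
fungal: 0.05 × 0.45 × 0.45 × (1−0.35) = 0.00658125
P(viral | x) = 0.0594 / 0.08938125 ≈ 0.665

0.665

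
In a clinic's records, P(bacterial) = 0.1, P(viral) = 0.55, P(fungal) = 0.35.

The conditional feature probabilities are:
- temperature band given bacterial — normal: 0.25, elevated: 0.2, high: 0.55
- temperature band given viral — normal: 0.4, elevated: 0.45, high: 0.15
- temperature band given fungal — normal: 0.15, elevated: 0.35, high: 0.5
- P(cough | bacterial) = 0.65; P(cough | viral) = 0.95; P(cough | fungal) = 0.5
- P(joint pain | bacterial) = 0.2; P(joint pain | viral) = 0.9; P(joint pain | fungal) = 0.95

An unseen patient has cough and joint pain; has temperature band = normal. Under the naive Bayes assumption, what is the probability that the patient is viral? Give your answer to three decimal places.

0.870

bacterial: 0.1 × 0.25 × 0.65 × 0.2 = 0.00325
viral: 0.55 × 0.4 × 0.95 × 0.9 = 0.1881
fungal: 0.35 × 0.15 × 0.5 × 0.95 = 0.0249375
P(viral | x) = 0.1881 / 0.2162875 ≈ 0.870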